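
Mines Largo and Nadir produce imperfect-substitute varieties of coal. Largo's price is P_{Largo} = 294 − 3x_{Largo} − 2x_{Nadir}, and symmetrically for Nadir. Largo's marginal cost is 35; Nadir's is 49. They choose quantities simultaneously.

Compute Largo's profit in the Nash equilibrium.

3316.6875

Mine Largo's profit: π = x_{Largo}(294 − 3x_{Largo} − 2x_{Nadir}) − 35x_{Largo}.
∂π/∂x_{Largo} = 259 − 6x_{Largo} − 2x_{Nadir} = 0 ⇒ x_{Largo} = 259/6 − (1/3)x_{Nadir}.
Similarly x_{Nadir} = 245/6 − (1/3)x_{Largo}.
Substituting the second reaction function into the first: x_{Largo} = 259/6 − (1/3)(245/6 − (1/3)x_{Largo}), which gives (8/9)x_{Largo} = 266/9 ⇒ x_{Largo} = 33.25.
Then x_{Nadir} = 245/6 − (1/3)·33.25 = 29.75.
P_{Largo} = 294 − 3·33.25 − 2·29.75 = 134.75.
Profit = (134.75 − 35)·33.25 = 3316.6875.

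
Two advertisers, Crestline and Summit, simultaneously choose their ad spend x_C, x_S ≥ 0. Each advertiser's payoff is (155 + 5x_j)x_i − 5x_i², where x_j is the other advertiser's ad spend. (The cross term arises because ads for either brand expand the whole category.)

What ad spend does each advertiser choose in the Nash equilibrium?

31

Crestline's payoff is (155 + 5x_S)x_C − 5x_C².
∂π/∂x_C = 155 + 5x_S − 10x_C = 0, so x_C = 15.5 + 0.5x_S.
Setting x_C = x_S in the reaction function: x_C = 15.5 + 0.5x_C, so x_C = 15.5 / 0.5 = 31.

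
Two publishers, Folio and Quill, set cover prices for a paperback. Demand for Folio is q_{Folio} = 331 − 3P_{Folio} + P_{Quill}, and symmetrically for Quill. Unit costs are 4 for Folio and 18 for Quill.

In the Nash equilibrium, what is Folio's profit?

12988.92

Folio's profit: π = (P_{Folio} − 4)(331 − 3P_{Folio} + P_{Quill}).
∂π/∂P_{Folio} = 343 − 6P_{Folio} + P_{Quill} = 0 ⇒ P_{Folio} = 343/6 + (1/6)P_{Quill}.
Similarly P_{Quill} = 385/6 + (1/6)P_{Folio}.
Plugging P_{Quill} into Folio's best response: P_{Folio} = 343/6 + (1/6)(385/6 + (1/6)P_{Folio}) ⇒ (35/36)P_{Folio} = 2443/36, so P_{Folio} = 69.8.
Then P_{Quill} = 385/6 + (1/6)·69.8 = 75.8.
q_{Folio} = 331 − 3·69.8 + 75.8 = 197.4.
Profit = (69.8 − 4)·197.4 = 12988.92.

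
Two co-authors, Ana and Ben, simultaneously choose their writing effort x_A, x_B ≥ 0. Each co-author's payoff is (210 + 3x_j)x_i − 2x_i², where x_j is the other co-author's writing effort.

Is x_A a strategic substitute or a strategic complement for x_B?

strategic complements

Ana's payoff is (210 + 3x_B)x_A − 2x_A².
∂π/∂x_A = 210 + 3x_B − 4x_A = 0, so x_A = 52.5 + 0.75x_B.
The best-response slope dx_A/dx_B = 0.75 > 0: the reaction function is upward-sloping, so the choices are strategic complements.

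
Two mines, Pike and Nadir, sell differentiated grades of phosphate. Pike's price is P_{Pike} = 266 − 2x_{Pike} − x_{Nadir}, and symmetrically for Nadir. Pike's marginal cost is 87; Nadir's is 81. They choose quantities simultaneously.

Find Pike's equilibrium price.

157.8

Mine Pike's profit: π = x_{Pike}(266 − 2x_{Pike} − x_{Nadir}) − 87x_{Pike}.
∂π/∂x_{Pike} = 179 − 4x_{Pike} − x_{Nadir} = 0 ⇒ x_{Pike} = 44.75 − 0.25x_{Nadir}.
Similarly x_{Nadir} = 46.25 − 0.25x_{Pike}.
Substituting the second reaction function into the first: x_{Pike} = 44.75 − 0.25(46.25 − 0.25x_{Pike}), which gives 0.9375x_{Pike} = 33.1875 ⇒ x_{Pike} = 35.4.
Then x_{Nadir} = 46.25 − 0.25·35.4 = 37.4.
P_{Pike} = 266 − 2·35.4 − 37.4 = 157.8.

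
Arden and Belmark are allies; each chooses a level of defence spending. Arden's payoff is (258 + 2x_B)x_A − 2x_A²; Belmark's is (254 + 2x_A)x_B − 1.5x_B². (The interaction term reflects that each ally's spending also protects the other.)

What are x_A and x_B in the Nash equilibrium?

160.25, 191.5

Expanding Arden's payoff: 258x_A + 2x_Bx_A − 2x_A².
∂π/∂x_A = 258 + 2x_B − 4x_A = 0, so x_A = 64.5 + 0.5x_B.
Likewise for Belmark: x_B = 254/3 + (2/3)x_A.
Substituting the second reaction function into the first: x_A = 64.5 + 0.5(254/3 + (2/3)x_A), which gives (2/3)x_A = 641/6 ⇒ x_A = 160.25.
Then x_B = 254/3 + (2/3)·160.25 = 191.5.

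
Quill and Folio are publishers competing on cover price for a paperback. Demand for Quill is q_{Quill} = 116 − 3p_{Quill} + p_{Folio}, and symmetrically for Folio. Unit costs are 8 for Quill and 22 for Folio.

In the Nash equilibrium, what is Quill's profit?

1348.32

Quill's profit: π = (p_{Quill} − 8)(116 − 3p_{Quill} + p_{Folio}).
∂π/∂p_{Quill} = 140 − 6p_{Quill} + p_{Folio} = 0 ⇒ p_{Quill} = 70/3 + (1/6)p_{Folio}.
Similarly p_{Folio} = 91/3 + (1/6)p_{Quill}.
Substituting the second reaction function into the first: p_{Quill} = 70/3 + (1/6)(91/3 + (1/6)p_{Quill}), which gives (35/36)p_{Quill} = 511/18 ⇒ p_{Quill} = 29.2.
Then p_{Folio} = 91/3 + (1/6)·29.2 = 35.2.
q_{Quill} = 116 − 3·29.2 + 35.2 = 63.6.
Profit = (29.2 − 8)·63.6 = 1348.32.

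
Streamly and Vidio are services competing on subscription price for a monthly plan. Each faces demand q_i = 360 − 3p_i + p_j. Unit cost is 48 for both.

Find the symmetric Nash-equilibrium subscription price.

100.8

Streamly's profit: π = (p_{Streamly} − 48)(360 − 3p_{Streamly} + p_{Vidio}).
∂π/∂p_{Streamly} = 504 − 6p_{Streamly} + p_{Vidio} = 0 ⇒ p_{Streamly} = 84 + (1/6)p_{Vidio}.
The game is symmetric, so in equilibrium p_{Vidio} = p_{Streamly}: the reaction function gives (5/6)p_{Streamly} = 84, hence p_{Streamly} = 100.8.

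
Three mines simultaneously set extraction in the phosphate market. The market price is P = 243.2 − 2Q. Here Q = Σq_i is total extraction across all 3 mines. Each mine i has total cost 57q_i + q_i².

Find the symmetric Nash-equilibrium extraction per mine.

A representative mine's profit is π_i = q_i(243.2 − 2Q) − 57q_i − q_i², with Q = q_i + Σ_{j≠i} q_j.
First-order condition: 186.2 − 6q_i − 2Σ_{j≠i} q_j = 0.
With identical mines, set every q_j = q: then 186.2 − 6q − 4q = 0, i.e. q = 186.2/10 = 18.62.

18.62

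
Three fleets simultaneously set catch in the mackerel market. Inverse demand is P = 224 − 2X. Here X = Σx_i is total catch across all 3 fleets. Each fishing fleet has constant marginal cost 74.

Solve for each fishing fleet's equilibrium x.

18.75

A representative fishing fleet's profit is π_i = x_i(224 − 2X) − 74x_i, with X = x_i + Σ_{j≠i} x_j.
First-order condition: 150 − 4x_i − 2Σ_{j≠i} x_j = 0.
In a symmetric equilibrium every fishing fleet chooses the same x, so Σ_{j≠i} x_j = 2x. The condition becomes 150 − 8x = 0, giving x = 150/8 = 18.75.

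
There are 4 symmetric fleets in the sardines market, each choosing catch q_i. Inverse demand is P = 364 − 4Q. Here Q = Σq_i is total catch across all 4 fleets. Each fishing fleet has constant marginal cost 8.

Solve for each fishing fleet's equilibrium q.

17.8

A representative fishing fleet's profit is π_i = q_i(364 − 4Q) − 8q_i, with Q = q_i + Σ_{j≠i} q_j.
First-order condition: 356 − 8q_i − 4Σ_{j≠i} q_j = 0.
In a symmetric equilibrium every fishing fleet chooses the same q, so Σ_{j≠i} q_j = 3q. The condition becomes 356 − 20q = 0, giving q = 356/20 = 17.8.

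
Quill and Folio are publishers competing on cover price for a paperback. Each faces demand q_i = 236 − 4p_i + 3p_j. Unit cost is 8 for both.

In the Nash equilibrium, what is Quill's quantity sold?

Quill's profit: π = (p_{Quill} − 8)(236 − 4p_{Quill} + 3p_{Folio}).
∂π/∂p_{Quill} = 268 − 8p_{Quill} + 3p_{Folio} = 0 ⇒ p_{Quill} = 33.5 + 0.375p_{Folio}.
The game is symmetric, so in equilibrium p_{Folio} = p_{Quill}: the reaction function gives 0.625p_{Quill} = 33.5, hence p_{Quill} = 53.6.
q_{Quill} = 236 − 4·53.6 + 3·53.6 = 182.4.

182.4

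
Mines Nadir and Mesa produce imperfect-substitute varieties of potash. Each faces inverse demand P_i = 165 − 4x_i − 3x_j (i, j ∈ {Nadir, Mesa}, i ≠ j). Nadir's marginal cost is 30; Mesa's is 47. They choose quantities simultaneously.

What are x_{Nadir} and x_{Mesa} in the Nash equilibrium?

Mine Nadir's profit: π = x_{Nadir}(165 − 4x_{Nadir} − 3x_{Mesa}) − 30x_{Nadir}.
∂π/∂x_{Nadir} = 135 − 8x_{Nadir} − 3x_{Mesa} = 0 ⇒ x_{Nadir} = 16.875 − 0.375x_{Mesa}.
Similarly x_{Mesa} = 14.75 − 0.375x_{Nadir}.
Substituting the second reaction function into the first: x_{Nadir} = 16.875 − 0.375(14.75 − 0.375x_{Nadir}), which gives (55/64)x_{Nadir} = 363/32 ⇒ x_{Nadir} = 13.2.
Then x_{Mesa} = 14.75 − 0.375·13.2 = 9.8.

13.2, 9.8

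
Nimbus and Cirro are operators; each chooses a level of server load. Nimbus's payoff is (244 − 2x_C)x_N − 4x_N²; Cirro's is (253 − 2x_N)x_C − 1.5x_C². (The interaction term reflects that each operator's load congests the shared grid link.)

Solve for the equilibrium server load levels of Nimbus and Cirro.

11.3, 76.8

Expanding Nimbus's payoff: 244x_N − 2x_Cx_N − 4x_N².
∂π/∂x_N = 244 − 2x_C − 8x_N = 0, so x_N = 30.5 − 0.25x_C.
Likewise for Cirro: x_C = 253/3 − (2/3)x_N.
Substituting the second reaction function into the first: x_N = 30.5 − 0.25(253/3 − (2/3)x_N), which gives (5/6)x_N = 113/12 ⇒ x_N = 11.3.
Then x_C = 253/3 − (2/3)·11.3 = 76.8.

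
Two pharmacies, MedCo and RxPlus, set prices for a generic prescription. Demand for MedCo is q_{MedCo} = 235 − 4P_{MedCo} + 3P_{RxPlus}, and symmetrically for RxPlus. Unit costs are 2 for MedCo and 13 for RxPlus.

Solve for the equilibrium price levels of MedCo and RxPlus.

51, 55

MedCo's profit: π = (P_{MedCo} − 2)(235 − 4P_{MedCo} + 3P_{RxPlus}).
∂π/∂P_{MedCo} = 243 − 8P_{MedCo} + 3P_{RxPlus} = 0 ⇒ P_{MedCo} = 30.375 + 0.375P_{RxPlus}.
Similarly P_{RxPlus} = 35.875 + 0.375P_{MedCo}.
Plugging P_{RxPlus} into MedCo's best response: P_{MedCo} = 30.375 + 0.375(35.875 + 0.375P_{MedCo}) ⇒ (55/64)P_{MedCo} = 2805/64, so P_{MedCo} = 51.
Then P_{RxPlus} = 35.875 + 0.375·51 = 55.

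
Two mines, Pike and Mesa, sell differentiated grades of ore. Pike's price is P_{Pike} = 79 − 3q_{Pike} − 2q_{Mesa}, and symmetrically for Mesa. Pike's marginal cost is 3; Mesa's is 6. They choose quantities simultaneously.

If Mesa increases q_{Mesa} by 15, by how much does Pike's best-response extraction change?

-5

Mine Pike's profit: π = q_{Pike}(79 − 3q_{Pike} − 2q_{Mesa}) − 3q_{Pike}.
∂π/∂q_{Pike} = 76 − 6q_{Pike} − 2q_{Mesa} = 0 ⇒ q_{Pike} = 38/3 − (1/3)q_{Mesa}.
The reaction-function slope is −1/3, so a 15-unit rise in q_{Mesa} moves q_{Pike} by −1/3 × 15 = −5. Pike's best response falls — the actions are strategic substitutes.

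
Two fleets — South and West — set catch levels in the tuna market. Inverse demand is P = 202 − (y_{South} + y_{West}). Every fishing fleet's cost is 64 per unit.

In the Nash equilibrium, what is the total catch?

92

Fishing fleet South's profit: π = y_{South}(202 − (y_{South} + y_{West})) − 64y_{South}.
∂π/∂y_{South} = 138 − 2y_{South} − y_{West} = 0, so y_{South} = 69 − 0.5y_{West}.
Setting y_{South} = y_{West} in the reaction function: y_{South} = 69 − 0.5y_{South}, so y_{South} = 69 / 1.5 = 46.
Total catch: 46 + 46 = 92.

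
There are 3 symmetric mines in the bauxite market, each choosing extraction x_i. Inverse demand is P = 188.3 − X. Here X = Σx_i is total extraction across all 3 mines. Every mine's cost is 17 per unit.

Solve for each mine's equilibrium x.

A representative mine's profit is π_i = x_i(188.3 − X) − 17x_i, with X = x_i + Σ_{j≠i} x_j.
First-order condition: 171.3 − 2x_i − Σ_{j≠i} x_j = 0.
With identical mines, set every x_j = x: then 171.3 − 2x − 2x = 0, i.e. x = 171.3/4 = 42.825.

42.825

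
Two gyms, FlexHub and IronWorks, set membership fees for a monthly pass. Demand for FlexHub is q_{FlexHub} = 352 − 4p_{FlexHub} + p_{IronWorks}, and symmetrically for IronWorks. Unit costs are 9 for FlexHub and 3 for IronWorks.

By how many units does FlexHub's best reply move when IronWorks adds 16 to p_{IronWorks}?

2

FlexHub's profit: π = (p_{FlexHub} − 9)(352 − 4p_{FlexHub} + p_{IronWorks}).
∂π/∂p_{FlexHub} = 388 − 8p_{FlexHub} + p_{IronWorks} = 0 ⇒ p_{FlexHub} = 48.5 + 0.125p_{IronWorks}.
The reaction-function slope is 0.125, so a 16-unit rise in p_{IronWorks} moves p_{FlexHub} by 0.125 × 16 = 2. FlexHub's best response rises — the actions are strategic complements.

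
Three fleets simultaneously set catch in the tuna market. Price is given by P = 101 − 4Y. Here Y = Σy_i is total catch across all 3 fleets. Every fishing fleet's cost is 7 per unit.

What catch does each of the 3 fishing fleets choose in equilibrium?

A representative fishing fleet's profit is π_i = y_i(101 − 4Y) − 7y_i, with Y = y_i + Σ_{j≠i} y_j.
First-order condition: 94 − 8y_i − 4Σ_{j≠i} y_j = 0.
In a symmetric equilibrium every fishing fleet chooses the same y, so Σ_{j≠i} y_j = 2y. The condition becomes 94 − 16y = 0, giving y = 94/16 = 5.875.

5.875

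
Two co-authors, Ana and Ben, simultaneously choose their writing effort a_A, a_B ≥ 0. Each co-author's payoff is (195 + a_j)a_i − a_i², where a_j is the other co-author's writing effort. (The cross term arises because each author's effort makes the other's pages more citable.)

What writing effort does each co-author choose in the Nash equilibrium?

195

Ana's payoff is (195 + a_B)a_A − a_A².
∂π/∂a_A = 195 + a_B − 2a_A = 0, so a_A = 97.5 + 0.5a_B.
Setting a_A = a_B in the reaction function: a_A = 97.5 + 0.5a_A, so a_A = 97.5 / 0.5 = 195.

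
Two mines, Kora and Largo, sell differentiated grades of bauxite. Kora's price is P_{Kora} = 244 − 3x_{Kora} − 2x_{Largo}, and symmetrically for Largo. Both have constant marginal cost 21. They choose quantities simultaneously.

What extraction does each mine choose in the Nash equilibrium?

27.875

Mine Kora's profit: π = x_{Kora}(244 − 3x_{Kora} − 2x_{Largo}) − 21x_{Kora}.
∂π/∂x_{Kora} = 223 − 6x_{Kora} − 2x_{Largo} = 0 ⇒ x_{Kora} = 223/6 − (1/3)x_{Largo}.
By symmetry x_{Largo} = x_{Kora}; substituting into the reaction function, (4/3)x_{Kora} = 223/6 and x_{Kora} = 27.875.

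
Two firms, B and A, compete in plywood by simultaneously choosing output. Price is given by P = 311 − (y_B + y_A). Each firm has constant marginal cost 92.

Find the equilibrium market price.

Firm B's profit: π = y_B(311 − (y_B + y_A)) − 92y_B.
∂π/∂y_B = 219 − 2y_B − y_A = 0, so y_B = 109.5 − 0.5y_A.
By symmetry y_A = y_B; substituting into the reaction function, 1.5y_B = 109.5 and y_B = 73.
Equilibrium price: P = 311 − 146 = 165.

165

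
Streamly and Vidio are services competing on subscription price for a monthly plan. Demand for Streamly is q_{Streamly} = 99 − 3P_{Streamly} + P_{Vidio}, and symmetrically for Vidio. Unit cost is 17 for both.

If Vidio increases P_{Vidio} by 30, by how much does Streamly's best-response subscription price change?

Streamly's profit: π = (P_{Streamly} − 17)(99 − 3P_{Streamly} + P_{Vidio}).
∂π/∂P_{Streamly} = 150 − 6P_{Streamly} + P_{Vidio} = 0 ⇒ P_{Streamly} = 25 + (1/6)P_{Vidio}.
The reaction-function slope is 1/6, so a 30-unit rise in P_{Vidio} moves P_{Streamly} by 1/6 × 30 = 5. Streamly's best response rises — the actions are strategic complements.

5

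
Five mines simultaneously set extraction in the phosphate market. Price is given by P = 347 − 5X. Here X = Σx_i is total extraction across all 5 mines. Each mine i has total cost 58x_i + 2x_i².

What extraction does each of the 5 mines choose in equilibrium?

A representative mine's profit is π_i = x_i(347 − 5X) − 58x_i − 2x_i², with X = x_i + Σ_{j≠i} x_j.
First-order condition: 289 − 14x_i − 5Σ_{j≠i} x_j = 0.
Imposing symmetry (x_j = x for all j) turns Σ_{j≠i} x_j into 4x, so 289 = 34x and x = 8.5.

8.5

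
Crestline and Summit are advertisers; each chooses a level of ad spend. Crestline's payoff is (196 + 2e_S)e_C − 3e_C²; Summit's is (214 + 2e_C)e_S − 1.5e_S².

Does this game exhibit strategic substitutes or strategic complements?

Expanding Crestline's payoff: 196e_C + 2e_Se_C − 3e_C².
∂π/∂e_C = 196 + 2e_S − 6e_C = 0, so e_C = 98/3 + (1/3)e_S.
The best-response slope de_C/de_S = 1/3 > 0: the reaction function is upward-sloping, so the choices are strategic complements.

strategic complements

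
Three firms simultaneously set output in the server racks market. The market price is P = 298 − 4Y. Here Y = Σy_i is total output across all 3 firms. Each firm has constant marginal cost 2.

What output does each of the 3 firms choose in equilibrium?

18.5

A representative firm's profit is π_i = y_i(298 − 4Y) − 2y_i, with Y = y_i + Σ_{j≠i} y_j.
First-order condition: 296 − 8y_i − 4Σ_{j≠i} y_j = 0.
With identical firms, set every y_j = y: then 296 − 8y − 8y = 0, i.e. y = 296/16 = 18.5.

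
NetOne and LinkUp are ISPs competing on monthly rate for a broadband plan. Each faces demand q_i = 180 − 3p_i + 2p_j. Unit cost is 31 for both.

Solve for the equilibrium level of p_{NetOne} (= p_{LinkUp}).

68.25

NetOne's profit: π = (p_{NetOne} − 31)(180 − 3p_{NetOne} + 2p_{LinkUp}).
∂π/∂p_{NetOne} = 273 − 6p_{NetOne} + 2p_{LinkUp} = 0 ⇒ p_{NetOne} = 45.5 + (1/3)p_{LinkUp}.
The game is symmetric, so in equilibrium p_{LinkUp} = p_{NetOne}: the reaction function gives (2/3)p_{NetOne} = 45.5, hence p_{NetOne} = 68.25.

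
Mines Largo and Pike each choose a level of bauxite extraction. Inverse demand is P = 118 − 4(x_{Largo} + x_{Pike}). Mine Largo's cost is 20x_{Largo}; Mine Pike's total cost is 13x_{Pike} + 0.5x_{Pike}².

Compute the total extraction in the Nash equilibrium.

Mine Largo's profit: π = x_{Largo}(118 − 4(x_{Largo} + x_{Pike})) − 20x_{Largo}.
∂π/∂x_{Largo} = 98 − 8x_{Largo} − 4x_{Pike} = 0, so x_{Largo} = 12.25 − 0.5x_{Pike}.
For Pike: ∂π/∂x_{Pike} = 105 − 9x_{Pike} − 4x_{Largo} = 0 ⇒ x_{Pike} = 35/3 − (4/9)x_{Largo}.
Solving the two reaction functions simultaneously: (1 − (−0.5)(−4/9))x_{Largo} = 12.25 − 0.5·(35/3), so (7/9)x_{Largo} = 77/12 and x_{Largo} = 8.25.
Then x_{Pike} = 35/3 − (4/9)·8.25 = 8.
Total extraction: 8.25 + 8 = 16.25.

16.25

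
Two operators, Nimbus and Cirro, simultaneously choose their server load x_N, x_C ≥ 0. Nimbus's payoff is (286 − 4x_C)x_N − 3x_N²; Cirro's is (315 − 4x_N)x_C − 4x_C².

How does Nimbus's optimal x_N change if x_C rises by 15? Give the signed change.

-10

Expanding Nimbus's payoff: 286x_N − 4x_Cx_N − 3x_N².
∂π/∂x_N = 286 − 4x_C − 6x_N = 0, so x_N = 143/3 − (2/3)x_C.
The reaction-function slope is −2/3, so a 15-unit rise in x_C moves x_N by −2/3 × 15 = −10. Nimbus's best response falls — the actions are strategic substitutes.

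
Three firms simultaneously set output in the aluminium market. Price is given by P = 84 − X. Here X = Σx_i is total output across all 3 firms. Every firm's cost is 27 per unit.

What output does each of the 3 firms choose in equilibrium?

14.25

A representative firm's profit is π_i = x_i(84 − X) − 27x_i, with X = x_i + Σ_{j≠i} x_j.
First-order condition: 57 − 2x_i − Σ_{j≠i} x_j = 0.
Imposing symmetry (x_j = x for all j) turns Σ_{j≠i} x_j into 2x, so 57 = 4x and x = 14.25.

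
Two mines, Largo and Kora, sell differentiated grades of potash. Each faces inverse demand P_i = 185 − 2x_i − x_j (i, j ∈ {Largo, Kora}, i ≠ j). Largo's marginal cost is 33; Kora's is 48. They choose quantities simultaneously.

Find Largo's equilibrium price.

Mine Largo's profit: π = x_{Largo}(185 − 2x_{Largo} − x_{Kora}) − 33x_{Largo}.
∂π/∂x_{Largo} = 152 − 4x_{Largo} − x_{Kora} = 0 ⇒ x_{Largo} = 38 − 0.25x_{Kora}.
Similarly x_{Kora} = 34.25 − 0.25x_{Largo}.
Solving the two reaction functions simultaneously: (1 − (−0.25)(−0.25))x_{Largo} = 38 − 0.25·34.25, so 0.9375x_{Largo} = 29.4375 and x_{Largo} = 31.4.
Then x_{Kora} = 34.25 − 0.25·31.4 = 26.4.
P_{Largo} = 185 − 2·31.4 − 26.4 = 95.8.

95.8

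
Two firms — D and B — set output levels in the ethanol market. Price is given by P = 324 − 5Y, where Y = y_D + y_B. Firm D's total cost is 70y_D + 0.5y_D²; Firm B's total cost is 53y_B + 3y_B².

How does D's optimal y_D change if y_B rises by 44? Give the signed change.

-20

Firm D's profit: π = y_D(324 − 5(y_D + y_B)) − 70y_D − 0.5y_D².
∂π/∂y_D = 254 − 11y_D − 5y_B = 0, so y_D = 254/11 − (5/11)y_B.
The reaction-function slope is −5/11, so a 44-unit rise in y_B moves y_D by −5/11 × 44 = −20. D's best response falls — the actions are strategic substitutes.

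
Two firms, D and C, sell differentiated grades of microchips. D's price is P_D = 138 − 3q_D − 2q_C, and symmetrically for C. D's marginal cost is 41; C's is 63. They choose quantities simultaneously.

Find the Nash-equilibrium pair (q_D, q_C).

Firm D's profit: π = q_D(138 − 3q_D − 2q_C) − 41q_D.
∂π/∂q_D = 97 − 6q_D − 2q_C = 0 ⇒ q_D = 97/6 − (1/3)q_C.
Similarly q_C = 12.5 − (1/3)q_D.
Solving the two reaction functions simultaneously: (1 − (−1/3)(−1/3))q_D = 97/6 − (1/3)·12.5, so (8/9)q_D = 12 and q_D = 13.5.
Then q_C = 12.5 − (1/3)·13.5 = 8.

13.5, 8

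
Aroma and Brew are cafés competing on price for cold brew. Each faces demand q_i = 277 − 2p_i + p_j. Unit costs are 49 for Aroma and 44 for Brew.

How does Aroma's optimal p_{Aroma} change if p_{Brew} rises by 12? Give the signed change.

Aroma's profit: π = (p_{Aroma} − 49)(277 − 2p_{Aroma} + p_{Brew}).
∂π/∂p_{Aroma} = 375 − 4p_{Aroma} + p_{Brew} = 0 ⇒ p_{Aroma} = 93.75 + 0.25p_{Brew}.
The reaction-function slope is 0.25, so a 12-unit rise in p_{Brew} moves p_{Aroma} by 0.25 × 12 = 3. Aroma's best response rises — the actions are strategic complements.

3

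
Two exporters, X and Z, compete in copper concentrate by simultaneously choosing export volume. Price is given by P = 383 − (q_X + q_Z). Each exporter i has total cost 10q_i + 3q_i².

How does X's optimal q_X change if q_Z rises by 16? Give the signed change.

-2

Exporter X's profit: π = q_X(383 − (q_X + q_Z)) − 10q_X − 3q_X².
∂π/∂q_X = 373 − 8q_X − q_Z = 0, so q_X = 46.625 − 0.125q_Z.
The reaction-function slope is −0.125, so a 16-unit rise in q_Z moves q_X by −0.125 × 16 = −2. X's best response falls — the actions are strategic substitutes.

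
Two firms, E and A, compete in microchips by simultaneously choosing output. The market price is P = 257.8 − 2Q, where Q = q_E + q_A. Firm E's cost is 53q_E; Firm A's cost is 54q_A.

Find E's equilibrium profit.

2352.98

Firm E's profit: π = q_E(257.8 − 2(q_E + q_A)) − 53q_E.
∂π/∂q_E = 204.8 − 4q_E − 2q_A = 0, so q_E = 51.2 − 0.5q_A.
By the same steps for A: q_A = 50.95 − 0.5q_E.
Solving the two reaction functions simultaneously: (1 − (−0.5)(−0.5))q_E = 51.2 − 0.5·50.95, so 0.75q_E = 25.725 and q_E = 34.3.
Then q_A = 50.95 − 0.5·34.3 = 33.8.
Price P = 257.8 − 2·68.1 = 121.6.
E's profit: (121.6 − 53)·34.3 = 2352.98.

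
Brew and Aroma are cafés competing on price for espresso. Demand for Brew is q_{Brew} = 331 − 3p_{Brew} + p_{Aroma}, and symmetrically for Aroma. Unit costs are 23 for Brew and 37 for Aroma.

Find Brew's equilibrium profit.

Brew's profit: π = (p_{Brew} − 23)(331 − 3p_{Brew} + p_{Aroma}).
∂π/∂p_{Brew} = 400 − 6p_{Brew} + p_{Aroma} = 0 ⇒ p_{Brew} = 200/3 + (1/6)p_{Aroma}.
Similarly p_{Aroma} = 221/3 + (1/6)p_{Brew}.
Substituting the second reaction function into the first: p_{Brew} = 200/3 + (1/6)(221/3 + (1/6)p_{Brew}), which gives (35/36)p_{Brew} = 1421/18 ⇒ p_{Brew} = 81.2.
Then p_{Aroma} = 221/3 + (1/6)·81.2 = 87.2.
q_{Brew} = 331 − 3·81.2 + 87.2 = 174.6.
Profit = (81.2 − 23)·174.6 = 10161.72.

10161.72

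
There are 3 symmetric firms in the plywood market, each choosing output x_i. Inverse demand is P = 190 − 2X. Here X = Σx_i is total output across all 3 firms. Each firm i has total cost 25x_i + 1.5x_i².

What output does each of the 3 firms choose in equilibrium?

15

A representative firm's profit is π_i = x_i(190 − 2X) − 25x_i − 1.5x_i², with X = x_i + Σ_{j≠i} x_j.
First-order condition: 165 − 7x_i − 2Σ_{j≠i} x_j = 0.
In a symmetric equilibrium every firm chooses the same x, so Σ_{j≠i} x_j = 2x. The condition becomes 165 − 11x = 0, giving x = 165/11 = 15.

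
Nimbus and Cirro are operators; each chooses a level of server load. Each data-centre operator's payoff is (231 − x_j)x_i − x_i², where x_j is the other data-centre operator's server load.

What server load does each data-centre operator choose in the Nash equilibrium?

Nimbus's payoff is (231 − x_C)x_N − x_N².
∂π/∂x_N = 231 − x_C − 2x_N = 0, so x_N = 115.5 − 0.5x_C.
The game is symmetric, so in equilibrium x_C = x_N: the reaction function gives 1.5x_N = 115.5, hence x_N = 77.

77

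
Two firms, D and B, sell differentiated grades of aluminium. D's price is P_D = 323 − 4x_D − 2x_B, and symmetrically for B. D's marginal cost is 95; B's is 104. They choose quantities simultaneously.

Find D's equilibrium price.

Firm D's profit: π = x_D(323 − 4x_D − 2x_B) − 95x_D.
∂π/∂x_D = 228 − 8x_D − 2x_B = 0 ⇒ x_D = 28.5 − 0.25x_B.
Similarly x_B = 27.375 − 0.25x_D.
Solving the two reaction functions simultaneously: (1 − (−0.25)(−0.25))x_D = 28.5 − 0.25·27.375, so 0.9375x_D = 693/32 and x_D = 23.1.
Then x_B = 27.375 − 0.25·23.1 = 21.6.
P_D = 323 − 4·23.1 − 2·21.6 = 187.4.

187.4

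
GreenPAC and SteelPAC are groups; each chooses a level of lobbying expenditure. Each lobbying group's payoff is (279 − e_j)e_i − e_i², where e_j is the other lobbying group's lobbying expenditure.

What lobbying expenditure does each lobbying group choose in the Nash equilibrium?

93

GreenPAC's payoff is (279 − e_S)e_G − e_G².
∂π/∂e_G = 279 − e_S − 2e_G = 0, so e_G = 139.5 − 0.5e_S.
By symmetry e_S = e_G; substituting into the reaction function, 1.5e_G = 139.5 and e_G = 93.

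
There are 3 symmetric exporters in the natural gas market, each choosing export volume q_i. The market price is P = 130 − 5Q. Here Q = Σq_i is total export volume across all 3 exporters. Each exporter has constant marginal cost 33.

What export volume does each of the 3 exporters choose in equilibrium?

4.85

A representative exporter's profit is π_i = q_i(130 − 5Q) − 33q_i, with Q = q_i + Σ_{j≠i} q_j.
First-order condition: 97 − 10q_i − 5Σ_{j≠i} q_j = 0.
In a symmetric equilibrium every exporter chooses the same q, so Σ_{j≠i} q_j = 2q. The condition becomes 97 − 20q = 0, giving q = 97/20 = 4.85.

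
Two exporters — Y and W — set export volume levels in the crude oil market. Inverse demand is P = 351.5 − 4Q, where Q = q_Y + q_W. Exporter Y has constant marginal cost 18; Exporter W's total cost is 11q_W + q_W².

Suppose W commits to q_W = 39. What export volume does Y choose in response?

22.1875

Exporter Y's profit: π = q_Y(351.5 − 4(q_Y + q_W)) − 18q_Y.
∂π/∂q_Y = 333.5 − 8q_Y − 4q_W = 0, so q_Y = 41.6875 − 0.5q_W.
At q_W = 39: q_Y = 41.6875 − 0.5·39 = 22.1875.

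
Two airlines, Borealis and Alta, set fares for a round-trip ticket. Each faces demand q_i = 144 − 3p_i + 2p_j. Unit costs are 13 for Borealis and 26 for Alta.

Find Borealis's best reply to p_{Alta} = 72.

Borealis's profit: π = (p_{Borealis} − 13)(144 − 3p_{Borealis} + 2p_{Alta}).
∂π/∂p_{Borealis} = 183 − 6p_{Borealis} + 2p_{Alta} = 0 ⇒ p_{Borealis} = 30.5 + (1/3)p_{Alta}.
At p_{Alta} = 72: p_{Borealis} = 30.5 + (1/3)·72 = 54.5.

54.5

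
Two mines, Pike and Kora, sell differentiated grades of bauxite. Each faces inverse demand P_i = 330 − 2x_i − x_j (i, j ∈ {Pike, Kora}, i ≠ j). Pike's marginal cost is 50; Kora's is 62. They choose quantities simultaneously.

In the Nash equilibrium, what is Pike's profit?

Mine Pike's profit: π = x_{Pike}(330 − 2x_{Pike} − x_{Kora}) − 50x_{Pike}.
∂π/∂x_{Pike} = 280 − 4x_{Pike} − x_{Kora} = 0 ⇒ x_{Pike} = 70 − 0.25x_{Kora}.
Similarly x_{Kora} = 67 − 0.25x_{Pike}.
Solving the two reaction functions simultaneously: (1 − (−0.25)(−0.25))x_{Pike} = 70 − 0.25·67, so 0.9375x_{Pike} = 53.25 and x_{Pike} = 56.8.
Then x_{Kora} = 67 − 0.25·56.8 = 52.8.
P_{Pike} = 330 − 2·56.8 − 52.8 = 163.6.
Profit = (163.6 − 50)·56.8 = 6452.48.

6452.48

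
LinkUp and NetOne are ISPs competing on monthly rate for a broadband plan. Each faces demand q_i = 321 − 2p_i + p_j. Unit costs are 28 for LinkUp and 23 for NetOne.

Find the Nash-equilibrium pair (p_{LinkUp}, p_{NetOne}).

LinkUp's profit: π = (p_{LinkUp} − 28)(321 − 2p_{LinkUp} + p_{NetOne}).
∂π/∂p_{LinkUp} = 377 − 4p_{LinkUp} + p_{NetOne} = 0 ⇒ p_{LinkUp} = 94.25 + 0.25p_{NetOne}.
Similarly p_{NetOne} = 91.75 + 0.25p_{LinkUp}.
Solving the two reaction functions simultaneously: (1 − (0.25)(0.25))p_{LinkUp} = 94.25 + 0.25·91.75, so 0.9375p_{LinkUp} = 117.1875 and p_{LinkUp} = 125.
Then p_{NetOne} = 91.75 + 0.25·125 = 123.

125, 123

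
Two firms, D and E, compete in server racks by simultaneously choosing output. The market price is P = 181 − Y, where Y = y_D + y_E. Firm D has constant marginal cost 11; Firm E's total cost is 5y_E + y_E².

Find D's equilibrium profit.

5184

Firm D's profit: π = y_D(181 − (y_D + y_E)) − 11y_D.
∂π/∂y_D = 170 − 2y_D − y_E = 0, so y_D = 85 − 0.5y_E.
For E: ∂π/∂y_E = 176 − 4y_E − y_D = 0 ⇒ y_E = 44 − 0.25y_D.
Substituting the second reaction function into the first: y_D = 85 − 0.5(44 − 0.25y_D), which gives 0.875y_D = 63 ⇒ y_D = 72.
Then y_E = 44 − 0.25·72 = 26.
Price P = 181 − 98 = 83.
D's profit: (83 − 11)·72 = 5184.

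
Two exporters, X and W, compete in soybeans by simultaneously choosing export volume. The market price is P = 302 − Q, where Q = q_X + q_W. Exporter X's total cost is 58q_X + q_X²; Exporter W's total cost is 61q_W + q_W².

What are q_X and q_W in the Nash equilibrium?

49, 48

Exporter X's profit: π = q_X(302 − (q_X + q_W)) − 58q_X − q_X².
∂π/∂q_X = 244 − 4q_X − q_W = 0, so q_X = 61 − 0.25q_W.
By the same steps for W: q_W = 60.25 − 0.25q_X.
Substituting the second reaction function into the first: q_X = 61 − 0.25(60.25 − 0.25q_X), which gives 0.9375q_X = 45.9375 ⇒ q_X = 49.
Then q_W = 60.25 − 0.25·49 = 48.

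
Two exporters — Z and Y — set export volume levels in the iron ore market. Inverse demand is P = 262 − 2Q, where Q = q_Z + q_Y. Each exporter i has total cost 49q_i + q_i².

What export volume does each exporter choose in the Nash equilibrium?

26.625

Exporter Z's profit: π = q_Z(262 − 2(q_Z + q_Y)) − 49q_Z − q_Z².
∂π/∂q_Z = 213 − 6q_Z − 2q_Y = 0, so q_Z = 35.5 − (1/3)q_Y.
The game is symmetric, so in equilibrium q_Y = q_Z: the reaction function gives (4/3)q_Z = 35.5, hence q_Z = 26.625.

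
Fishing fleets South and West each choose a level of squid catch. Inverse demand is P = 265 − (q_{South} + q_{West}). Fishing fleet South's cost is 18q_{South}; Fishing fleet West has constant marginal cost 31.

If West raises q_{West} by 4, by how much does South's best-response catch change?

Fishing fleet South's profit: π = q_{South}(265 − (q_{South} + q_{West})) − 18q_{South}.
∂π/∂q_{South} = 247 − 2q_{South} − q_{West} = 0, so q_{South} = 123.5 − 0.5q_{West}.
The reaction-function slope is −0.5, so a 4-unit rise in q_{West} moves q_{South} by −0.5 × 4 = −2. South's best response falls — the actions are strategic substitutes.

-2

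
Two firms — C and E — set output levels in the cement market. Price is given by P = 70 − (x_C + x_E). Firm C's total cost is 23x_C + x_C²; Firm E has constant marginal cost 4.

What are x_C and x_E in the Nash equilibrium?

Firm C's profit: π = x_C(70 − (x_C + x_E)) − 23x_C − x_C².
∂π/∂x_C = 47 − 4x_C − x_E = 0, so x_C = 11.75 − 0.25x_E.
For E: ∂π/∂x_E = 66 − 2x_E − x_C = 0 ⇒ x_E = 33 − 0.5x_C.
Substituting the second reaction function into the first: x_C = 11.75 − 0.25(33 − 0.5x_C), which gives 0.875x_C = 3.5 ⇒ x_C = 4.
Then x_E = 33 − 0.5·4 = 31.

4, 31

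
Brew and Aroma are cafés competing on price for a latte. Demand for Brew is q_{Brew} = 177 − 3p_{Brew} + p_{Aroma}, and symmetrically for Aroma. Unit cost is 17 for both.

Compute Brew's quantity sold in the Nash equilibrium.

85.8

Brew's profit: π = (p_{Brew} − 17)(177 − 3p_{Brew} + p_{Aroma}).
∂π/∂p_{Brew} = 228 − 6p_{Brew} + p_{Aroma} = 0 ⇒ p_{Brew} = 38 + (1/6)p_{Aroma}.
The game is symmetric, so in equilibrium p_{Aroma} = p_{Brew}: the reaction function gives (5/6)p_{Brew} = 38, hence p_{Brew} = 45.6.
q_{Brew} = 177 − 3·45.6 + 45.6 = 85.8.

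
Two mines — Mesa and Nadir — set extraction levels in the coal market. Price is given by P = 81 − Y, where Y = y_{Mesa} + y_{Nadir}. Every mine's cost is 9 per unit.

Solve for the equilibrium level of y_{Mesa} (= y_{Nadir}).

Mine Mesa's profit: π = y_{Mesa}(81 − (y_{Mesa} + y_{Nadir})) − 9y_{Mesa}.
∂π/∂y_{Mesa} = 72 − 2y_{Mesa} − y_{Nadir} = 0, so y_{Mesa} = 36 − 0.5y_{Nadir}.
By symmetry y_{Nadir} = y_{Mesa}; substituting into the reaction function, 1.5y_{Mesa} = 36 and y_{Mesa} = 24.

24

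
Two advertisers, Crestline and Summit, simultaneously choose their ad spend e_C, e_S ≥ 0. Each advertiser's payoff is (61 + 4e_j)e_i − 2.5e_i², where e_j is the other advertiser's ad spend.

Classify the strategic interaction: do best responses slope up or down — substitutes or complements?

Crestline's payoff is (61 + 4e_S)e_C − 2.5e_C².
∂π/∂e_C = 61 + 4e_S − 5e_C = 0, so e_C = 12.2 + 0.8e_S.
The best-response slope de_C/de_S = 0.8 > 0: the reaction function is upward-sloping, so the choices are strategic complements.

strategic complements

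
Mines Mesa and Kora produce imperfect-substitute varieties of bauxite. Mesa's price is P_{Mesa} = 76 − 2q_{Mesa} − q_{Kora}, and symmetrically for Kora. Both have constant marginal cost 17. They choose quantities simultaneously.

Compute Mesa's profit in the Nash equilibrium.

278.48

Mine Mesa's profit: π = q_{Mesa}(76 − 2q_{Mesa} − q_{Kora}) − 17q_{Mesa}.
∂π/∂q_{Mesa} = 59 − 4q_{Mesa} − q_{Kora} = 0 ⇒ q_{Mesa} = 14.75 − 0.25q_{Kora}.
Setting q_{Mesa} = q_{Kora} in the reaction function: q_{Mesa} = 14.75 − 0.25q_{Mesa}, so q_{Mesa} = 14.75 / 1.25 = 11.8.
P_{Mesa} = 76 − 2·11.8 − 11.8 = 40.6.
Profit = (40.6 − 17)·11.8 = 278.48.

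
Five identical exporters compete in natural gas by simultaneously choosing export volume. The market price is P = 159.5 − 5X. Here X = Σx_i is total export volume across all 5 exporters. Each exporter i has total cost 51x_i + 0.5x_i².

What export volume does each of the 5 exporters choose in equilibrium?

A representative exporter's profit is π_i = x_i(159.5 − 5X) − 51x_i − 0.5x_i², with X = x_i + Σ_{j≠i} x_j.
First-order condition: 108.5 − 11x_i − 5Σ_{j≠i} x_j = 0.
Imposing symmetry (x_j = x for all j) turns Σ_{j≠i} x_j into 4x, so 108.5 = 31x and x = 3.5.

3.5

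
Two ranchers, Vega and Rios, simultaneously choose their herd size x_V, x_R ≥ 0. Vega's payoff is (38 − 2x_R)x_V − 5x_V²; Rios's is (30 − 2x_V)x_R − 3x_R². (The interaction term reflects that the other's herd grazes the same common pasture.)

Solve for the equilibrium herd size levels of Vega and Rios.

3, 4

Expanding Vega's payoff: 38x_V − 2x_Rx_V − 5x_V².
∂π/∂x_V = 38 − 2x_R − 10x_V = 0, so x_V = 3.8 − 0.2x_R.
Likewise for Rios: x_R = 5 − (1/3)x_V.
Plugging x_R into Vega's best response: x_V = 3.8 − 0.2(5 − (1/3)x_V) ⇒ (14/15)x_V = 2.8, so x_V = 3.
Then x_R = 5 − (1/3)·3 = 4.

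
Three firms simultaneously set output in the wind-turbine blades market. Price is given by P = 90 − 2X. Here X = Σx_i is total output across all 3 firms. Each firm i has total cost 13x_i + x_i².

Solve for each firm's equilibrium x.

A representative firm's profit is π_i = x_i(90 − 2X) − 13x_i − x_i², with X = x_i + Σ_{j≠i} x_j.
First-order condition: 77 − 6x_i − 2Σ_{j≠i} x_j = 0.
Imposing symmetry (x_j = x for all j) turns Σ_{j≠i} x_j into 2x, so 77 = 10x and x = 7.7.

7.7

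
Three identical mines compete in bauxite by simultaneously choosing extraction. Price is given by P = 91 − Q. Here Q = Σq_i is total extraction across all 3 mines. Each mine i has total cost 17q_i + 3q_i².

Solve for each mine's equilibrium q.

7.4

A representative mine's profit is π_i = q_i(91 − Q) − 17q_i − 3q_i², with Q = q_i + Σ_{j≠i} q_j.
First-order condition: 74 − 8q_i − Σ_{j≠i} q_j = 0.
Imposing symmetry (q_j = q for all j) turns Σ_{j≠i} q_j into 2q, so 74 = 10q and q = 7.4.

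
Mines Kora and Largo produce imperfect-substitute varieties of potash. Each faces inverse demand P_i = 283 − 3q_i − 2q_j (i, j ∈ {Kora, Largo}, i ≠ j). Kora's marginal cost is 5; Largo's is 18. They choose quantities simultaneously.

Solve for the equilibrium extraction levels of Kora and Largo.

Mine Kora's profit: π = q_{Kora}(283 − 3q_{Kora} − 2q_{Largo}) − 5q_{Kora}.
∂π/∂q_{Kora} = 278 − 6q_{Kora} − 2q_{Largo} = 0 ⇒ q_{Kora} = 139/3 − (1/3)q_{Largo}.
Similarly q_{Largo} = 265/6 − (1/3)q_{Kora}.
Solving the two reaction functions simultaneously: (1 − (−1/3)(−1/3))q_{Kora} = 139/3 − (1/3)·(265/6), so (8/9)q_{Kora} = 569/18 and q_{Kora} = 35.5625.
Then q_{Largo} = 265/6 − (1/3)·35.5625 = 32.3125.

35.5625, 32.3125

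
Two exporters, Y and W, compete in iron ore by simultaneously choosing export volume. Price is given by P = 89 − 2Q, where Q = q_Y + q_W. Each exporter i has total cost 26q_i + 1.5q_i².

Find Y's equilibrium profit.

Exporter Y's profit: π = q_Y(89 − 2(q_Y + q_W)) − 26q_Y − 1.5q_Y².
∂π/∂q_Y = 63 − 7q_Y − 2q_W = 0, so q_Y = 9 − (2/7)q_W.
Setting q_Y = q_W in the reaction function: q_Y = 9 − (2/7)q_Y, so q_Y = 9 / (9/7) = 7.
Price P = 89 − 2·14 = 61.
Y's profit: (61 − 26)·7 − 1.5(7)² = 171.5.

171.5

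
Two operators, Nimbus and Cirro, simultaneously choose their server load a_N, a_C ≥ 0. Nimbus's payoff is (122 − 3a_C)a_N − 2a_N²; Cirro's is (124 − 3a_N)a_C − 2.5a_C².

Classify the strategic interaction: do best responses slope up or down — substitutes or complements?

strategic substitutes

Expanding Nimbus's payoff: 122a_N − 3a_Ca_N − 2a_N².
∂π/∂a_N = 122 − 3a_C − 4a_N = 0, so a_N = 30.5 − 0.75a_C.
The best-response slope da_N/da_C = −0.75 < 0: the reaction function is downward-sloping, so the choices are strategic substitutes.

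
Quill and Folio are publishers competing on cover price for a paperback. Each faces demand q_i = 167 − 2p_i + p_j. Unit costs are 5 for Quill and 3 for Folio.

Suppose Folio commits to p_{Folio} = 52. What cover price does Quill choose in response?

Quill's profit: π = (p_{Quill} − 5)(167 − 2p_{Quill} + p_{Folio}).
∂π/∂p_{Quill} = 177 − 4p_{Quill} + p_{Folio} = 0 ⇒ p_{Quill} = 44.25 + 0.25p_{Folio}.
At p_{Folio} = 52: p_{Quill} = 44.25 + 0.25·52 = 57.25.

57.25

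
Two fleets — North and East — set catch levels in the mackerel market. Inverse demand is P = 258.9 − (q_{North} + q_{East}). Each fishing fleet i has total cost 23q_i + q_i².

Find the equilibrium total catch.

Fishing fleet North's profit: π = q_{North}(258.9 − (q_{North} + q_{East})) − 23q_{North} − q_{North}².
∂π/∂q_{North} = 235.9 − 4q_{North} − q_{East} = 0, so q_{North} = 58.975 − 0.25q_{East}.
By symmetry q_{East} = q_{North}; substituting into the reaction function, 1.25q_{North} = 58.975 and q_{North} = 47.18.
Total catch: 47.18 + 47.18 = 94.36.

94.36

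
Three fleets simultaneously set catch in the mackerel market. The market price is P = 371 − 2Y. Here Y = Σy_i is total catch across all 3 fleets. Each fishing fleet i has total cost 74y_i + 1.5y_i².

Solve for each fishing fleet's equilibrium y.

27

A representative fishing fleet's profit is π_i = y_i(371 − 2Y) − 74y_i − 1.5y_i², with Y = y_i + Σ_{j≠i} y_j.
First-order condition: 297 − 7y_i − 2Σ_{j≠i} y_j = 0.
In a symmetric equilibrium every fishing fleet chooses the same y, so Σ_{j≠i} y_j = 2y. The condition becomes 297 − 11y = 0, giving y = 297/11 = 27.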